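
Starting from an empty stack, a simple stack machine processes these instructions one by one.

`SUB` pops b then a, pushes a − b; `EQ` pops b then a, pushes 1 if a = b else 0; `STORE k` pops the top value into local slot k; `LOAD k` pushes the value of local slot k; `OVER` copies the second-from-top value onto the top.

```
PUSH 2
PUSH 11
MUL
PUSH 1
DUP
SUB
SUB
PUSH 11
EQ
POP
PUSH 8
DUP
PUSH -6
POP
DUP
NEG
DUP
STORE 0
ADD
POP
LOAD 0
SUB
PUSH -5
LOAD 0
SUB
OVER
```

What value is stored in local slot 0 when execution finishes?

-8

PUSH 2  : [2]
PUSH 11 : [2, 11]
MUL     : [22]
PUSH 1  : [22, 1]
DUP     : [22, 1, 1]
SUB     : [22, 0]
SUB     : [22]
PUSH 11 : [22, 11]
EQ      : [0]
POP     : []
PUSH 8  : [8]
DUP     : [8, 8]
PUSH -6 : [8, 8, -6]
POP     : [8, 8]
DUP     : [8, 8, 8]
NEG     : [8, 8, -8]
DUP     : [8, 8, -8, -8]
STORE 0 : [8, 8, -8]
ADD     : [8, 0]
POP     : [8]
LOAD 0  : [8, -8]
SUB     : [16]
PUSH -5 : [16, -5]
LOAD 0  : [16, -5, -8]
SUB     : [16, 3]
OVER    : [16, 3, 16]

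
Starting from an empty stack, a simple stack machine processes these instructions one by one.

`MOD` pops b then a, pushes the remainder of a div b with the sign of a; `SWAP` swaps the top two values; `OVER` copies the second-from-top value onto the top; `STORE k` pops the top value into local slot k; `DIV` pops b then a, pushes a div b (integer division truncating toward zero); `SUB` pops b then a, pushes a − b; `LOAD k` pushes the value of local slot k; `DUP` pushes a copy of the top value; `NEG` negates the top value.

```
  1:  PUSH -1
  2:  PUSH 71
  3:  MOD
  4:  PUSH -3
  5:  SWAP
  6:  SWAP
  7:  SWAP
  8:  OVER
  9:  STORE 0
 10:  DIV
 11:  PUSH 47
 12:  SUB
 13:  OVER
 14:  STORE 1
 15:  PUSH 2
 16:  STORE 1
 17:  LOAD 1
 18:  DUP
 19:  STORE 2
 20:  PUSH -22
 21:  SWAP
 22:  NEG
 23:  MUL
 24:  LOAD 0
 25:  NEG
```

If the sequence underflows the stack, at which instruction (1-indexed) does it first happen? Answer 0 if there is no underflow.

PUSH -1 → [-1]
PUSH 71 → [-1, 71]
MOD     → [-1]
PUSH -3 → [-1, -3]
SWAP    → [-3, -1]
SWAP    → [-1, -3]
SWAP    → [-3, -1]
OVER    → [-3, -1, -3]
STORE 0 → [-3, -1]
DIV     → [3]
PUSH 47 → [3, 47]
SUB     → [-44]
OVER  — needs 2 operands, stack has 1 → underflow

13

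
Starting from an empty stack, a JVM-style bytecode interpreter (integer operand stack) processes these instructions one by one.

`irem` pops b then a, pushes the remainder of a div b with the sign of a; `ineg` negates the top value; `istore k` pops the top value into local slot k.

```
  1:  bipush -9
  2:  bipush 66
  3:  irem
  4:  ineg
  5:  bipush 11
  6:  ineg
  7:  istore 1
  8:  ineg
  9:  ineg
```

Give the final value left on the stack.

bipush -9 -> [-9]
bipush 66 -> [-9, 66]
irem      -> [-9]
ineg      -> [9]
bipush 11 -> [9, 11]
ineg      -> [9, -11]
istore 1  -> [9]
ineg      -> [-9]
ineg      -> [9]

9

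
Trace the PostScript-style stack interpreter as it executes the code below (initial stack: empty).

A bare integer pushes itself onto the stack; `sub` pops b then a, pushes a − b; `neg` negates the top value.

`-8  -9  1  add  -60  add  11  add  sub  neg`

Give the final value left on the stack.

-49

-8   [-8]
-9   [-8, -9]
1    [-8, -9, 1]
add  [-8, -8]
-60  [-8, -8, -60]
add  [-8, -68]
11   [-8, -68, 11]
add  [-8, -57]
sub  [49]
neg  [-49]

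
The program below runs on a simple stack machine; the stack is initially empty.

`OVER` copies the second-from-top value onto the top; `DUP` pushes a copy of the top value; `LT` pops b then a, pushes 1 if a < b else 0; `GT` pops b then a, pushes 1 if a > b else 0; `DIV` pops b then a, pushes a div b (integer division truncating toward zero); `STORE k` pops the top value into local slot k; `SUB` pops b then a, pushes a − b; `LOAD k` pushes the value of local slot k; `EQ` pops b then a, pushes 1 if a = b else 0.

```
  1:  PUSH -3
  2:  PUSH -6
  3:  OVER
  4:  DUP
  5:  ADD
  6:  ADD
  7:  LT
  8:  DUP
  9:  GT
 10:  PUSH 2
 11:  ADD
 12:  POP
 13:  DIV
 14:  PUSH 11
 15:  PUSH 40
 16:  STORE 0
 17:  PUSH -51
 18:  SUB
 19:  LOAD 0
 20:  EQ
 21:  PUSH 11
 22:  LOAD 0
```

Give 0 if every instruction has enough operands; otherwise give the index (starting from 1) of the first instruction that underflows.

PUSH -3 : -3
PUSH -6 : -3 -6
OVER    : -3 -6 -3
DUP     : -3 -6 -3 -3
ADD     : -3 -6 -6
ADD     : -3 -12
LT      : 0
DUP     : 0 0
GT      : 0
PUSH 2  : 0 2
ADD     : 2
POP     : (empty)
DIV  — needs 2 operands, stack has 0 → underflow

13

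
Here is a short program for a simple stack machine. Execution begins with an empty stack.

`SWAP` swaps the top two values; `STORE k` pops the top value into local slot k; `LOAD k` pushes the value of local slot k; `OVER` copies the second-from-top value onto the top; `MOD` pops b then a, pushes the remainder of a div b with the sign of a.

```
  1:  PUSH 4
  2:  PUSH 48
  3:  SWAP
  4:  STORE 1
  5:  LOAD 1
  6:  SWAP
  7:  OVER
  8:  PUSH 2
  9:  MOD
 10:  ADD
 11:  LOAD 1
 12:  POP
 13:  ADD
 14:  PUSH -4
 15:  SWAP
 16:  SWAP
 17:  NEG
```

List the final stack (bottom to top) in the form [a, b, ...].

[52, 4]

PUSH 4  → [4]
PUSH 48 → [4, 48]
SWAP    → [48, 4]
STORE 1 → [48]
LOAD 1  → [48, 4]
SWAP    → [4, 48]
OVER    → [4, 48, 4]
PUSH 2  → [4, 48, 4, 2]
MOD     → [4, 48, 0]
ADD     → [4, 48]
LOAD 1  → [4, 48, 4]
POP     → [4, 48]
ADD     → [52]
PUSH -4 → [52, -4]
SWAP    → [-4, 52]
SWAP    → [52, -4]
NEG     → [52, 4]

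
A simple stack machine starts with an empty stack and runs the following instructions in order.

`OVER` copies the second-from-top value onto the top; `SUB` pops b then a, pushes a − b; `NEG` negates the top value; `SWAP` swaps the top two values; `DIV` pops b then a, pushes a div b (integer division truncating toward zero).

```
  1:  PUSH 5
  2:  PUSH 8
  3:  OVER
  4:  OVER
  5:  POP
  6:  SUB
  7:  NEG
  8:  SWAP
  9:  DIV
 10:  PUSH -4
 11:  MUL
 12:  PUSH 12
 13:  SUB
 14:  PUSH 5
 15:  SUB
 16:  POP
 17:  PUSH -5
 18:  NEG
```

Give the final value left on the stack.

5

PUSH 5   5
PUSH 8   5 8
OVER     5 8 5
OVER     5 8 5 8
POP      5 8 5
SUB      5 3
NEG      5 -3
SWAP     -3 5
DIV      0
PUSH -4  0 -4
MUL      0
PUSH 12  0 12
SUB      -12
PUSH 5   -12 5
SUB      -17
POP      (empty)
PUSH -5  -5
NEG      5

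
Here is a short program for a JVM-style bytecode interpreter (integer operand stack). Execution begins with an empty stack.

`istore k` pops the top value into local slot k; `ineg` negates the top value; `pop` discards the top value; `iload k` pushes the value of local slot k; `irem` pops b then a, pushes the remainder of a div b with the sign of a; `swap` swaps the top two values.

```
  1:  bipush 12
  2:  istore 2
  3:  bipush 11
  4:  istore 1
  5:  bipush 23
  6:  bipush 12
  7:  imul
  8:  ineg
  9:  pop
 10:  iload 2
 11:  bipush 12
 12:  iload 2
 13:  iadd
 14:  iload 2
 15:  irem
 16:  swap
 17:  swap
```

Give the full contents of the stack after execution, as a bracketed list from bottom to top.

bipush 12 : [12]
istore 2  : []
bipush 11 : [11]
istore 1  : []
bipush 23 : [23]
bipush 12 : [23, 12]
imul      : [276]
ineg      : [-276]
pop       : []
iload 2   : [12]
bipush 12 : [12, 12]
iload 2   : [12, 12, 12]
iadd      : [12, 24]
iload 2   : [12, 24, 12]
irem      : [12, 0]
swap      : [0, 12]
swap      : [12, 0]

[12, 0]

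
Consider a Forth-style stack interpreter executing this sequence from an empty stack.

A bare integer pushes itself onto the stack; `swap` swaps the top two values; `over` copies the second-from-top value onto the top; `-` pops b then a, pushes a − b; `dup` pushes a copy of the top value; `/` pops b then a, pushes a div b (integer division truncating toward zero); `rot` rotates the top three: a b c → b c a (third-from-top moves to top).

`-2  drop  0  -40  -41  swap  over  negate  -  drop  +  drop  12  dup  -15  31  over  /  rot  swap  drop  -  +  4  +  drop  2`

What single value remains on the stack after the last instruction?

2

-2     -> [-2]
drop   -> []
0      -> [0]
-40    -> [0, -40]
-41    -> [0, -40, -41]
swap   -> [0, -41, -40]
over   -> [0, -41, -40, -41]
negate -> [0, -41, -40, 41]
-      -> [0, -41, -81]
drop   -> [0, -41]
+      -> [-41]
drop   -> []
12     -> [12]
dup    -> [12, 12]
-15    -> [12, 12, -15]
31     -> [12, 12, -15, 31]
over   -> [12, 12, -15, 31, -15]
/      -> [12, 12, -15, -2]
rot    -> [12, -15, -2, 12]
swap   -> [12, -15, 12, -2]
drop   -> [12, -15, 12]
-      -> [12, -27]
+      -> [-15]
4      -> [-15, 4]
+      -> [-11]
drop   -> []
2      -> [2]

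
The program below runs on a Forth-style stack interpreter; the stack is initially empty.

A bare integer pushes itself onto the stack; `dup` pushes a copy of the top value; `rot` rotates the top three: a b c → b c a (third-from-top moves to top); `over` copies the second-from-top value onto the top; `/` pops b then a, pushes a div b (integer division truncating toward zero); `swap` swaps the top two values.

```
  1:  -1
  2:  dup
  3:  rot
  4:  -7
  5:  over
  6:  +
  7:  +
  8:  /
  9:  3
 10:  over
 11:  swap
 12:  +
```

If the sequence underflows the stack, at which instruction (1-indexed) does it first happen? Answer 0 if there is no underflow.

-1  : -1
dup : -1 -1
rot  — needs 3 operands, stack has 2 → underflow

3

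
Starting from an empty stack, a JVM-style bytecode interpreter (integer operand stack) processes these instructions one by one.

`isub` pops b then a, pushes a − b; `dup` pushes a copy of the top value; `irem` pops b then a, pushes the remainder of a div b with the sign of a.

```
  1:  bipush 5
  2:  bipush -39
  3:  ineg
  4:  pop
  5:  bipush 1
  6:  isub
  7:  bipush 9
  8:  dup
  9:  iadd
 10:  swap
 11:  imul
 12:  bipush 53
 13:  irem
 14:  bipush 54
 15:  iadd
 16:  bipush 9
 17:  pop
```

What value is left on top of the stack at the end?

bipush 5   → 5
bipush -39 → 5 -39
ineg       → 5 39
pop        → 5
bipush 1   → 5 1
isub       → 4
bipush 9   → 4 9
dup        → 4 9 9
iadd       → 4 18
swap       → 18 4
imul       → 72
bipush 53  → 72 53
irem       → 19
bipush 54  → 19 54
iadd       → 73
bipush 9   → 73 9
pop        → 73

73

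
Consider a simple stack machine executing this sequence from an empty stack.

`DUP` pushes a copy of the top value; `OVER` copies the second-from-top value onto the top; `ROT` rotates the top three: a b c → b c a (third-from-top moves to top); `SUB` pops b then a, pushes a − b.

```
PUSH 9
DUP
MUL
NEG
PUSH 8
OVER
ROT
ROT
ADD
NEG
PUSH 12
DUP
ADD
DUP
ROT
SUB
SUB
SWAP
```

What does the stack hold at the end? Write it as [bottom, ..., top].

[73, -81]

PUSH 9  : [9]
DUP     : [9, 9]
MUL     : [81]
NEG     : [-81]
PUSH 8  : [-81, 8]
OVER    : [-81, 8, -81]
ROT     : [8, -81, -81]
ROT     : [-81, -81, 8]
ADD     : [-81, -73]
NEG     : [-81, 73]
PUSH 12 : [-81, 73, 12]
DUP     : [-81, 73, 12, 12]
ADD     : [-81, 73, 24]
DUP     : [-81, 73, 24, 24]
ROT     : [-81, 24, 24, 73]
SUB     : [-81, 24, -49]
SUB     : [-81, 73]
SWAP    : [73, -81]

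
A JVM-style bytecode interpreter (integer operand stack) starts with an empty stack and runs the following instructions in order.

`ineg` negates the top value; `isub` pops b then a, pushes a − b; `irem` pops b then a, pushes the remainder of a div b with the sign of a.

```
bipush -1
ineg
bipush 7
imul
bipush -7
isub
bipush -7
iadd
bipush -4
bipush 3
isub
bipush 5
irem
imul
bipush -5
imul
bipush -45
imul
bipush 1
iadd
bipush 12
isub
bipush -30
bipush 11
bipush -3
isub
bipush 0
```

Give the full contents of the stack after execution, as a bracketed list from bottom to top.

[-3161, -30, 14, 0]

bipush -1   -1
ineg        1
bipush 7    1 7
imul        7
bipush -7   7 -7
isub        14
bipush -7   14 -7
iadd        7
bipush -4   7 -4
bipush 3    7 -4 3
isub        7 -7
bipush 5    7 -7 5
irem        7 -2
imul        -14
bipush -5   -14 -5
imul        70
bipush -45  70 -45
imul        -3150
bipush 1    -3150 1
iadd        -3149
bipush 12   -3149 12
isub        -3161
bipush -30  -3161 -30
bipush 11   -3161 -30 11
bipush -3   -3161 -30 11 -3
isub        -3161 -30 14
bipush 0    -3161 -30 14 0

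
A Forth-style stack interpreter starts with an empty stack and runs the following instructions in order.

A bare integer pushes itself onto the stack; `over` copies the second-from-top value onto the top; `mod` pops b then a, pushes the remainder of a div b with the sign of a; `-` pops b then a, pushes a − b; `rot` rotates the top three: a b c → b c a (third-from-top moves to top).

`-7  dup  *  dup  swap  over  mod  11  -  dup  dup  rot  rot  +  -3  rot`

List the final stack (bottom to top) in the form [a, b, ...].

-7   : [-7]
dup  : [-7, -7]
*    : [49]
dup  : [49, 49]
swap : [49, 49]
over : [49, 49, 49]
mod  : [49, 0]
11   : [49, 0, 11]
-    : [49, -11]
dup  : [49, -11, -11]
dup  : [49, -11, -11, -11]
rot  : [49, -11, -11, -11]
rot  : [49, -11, -11, -11]
+    : [49, -11, -22]
-3   : [49, -11, -22, -3]
rot  : [49, -22, -3, -11]

[49, -22, -3, -11]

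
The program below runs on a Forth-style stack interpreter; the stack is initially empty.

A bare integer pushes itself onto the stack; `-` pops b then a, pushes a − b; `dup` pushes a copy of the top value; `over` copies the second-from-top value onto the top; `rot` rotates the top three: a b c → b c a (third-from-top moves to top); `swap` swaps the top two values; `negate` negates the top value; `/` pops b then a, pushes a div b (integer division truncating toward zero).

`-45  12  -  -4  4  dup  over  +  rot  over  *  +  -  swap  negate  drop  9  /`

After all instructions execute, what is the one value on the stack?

-45     -45
12      -45 12
-       -57
-4      -57 -4
4       -57 -4 4
dup     -57 -4 4 4
over    -57 -4 4 4 4
+       -57 -4 4 8
rot     -57 4 8 -4
over    -57 4 8 -4 8
*       -57 4 8 -32
+       -57 4 -24
-       -57 28
swap    28 -57
negate  28 57
drop    28
9       28 9
/       3

3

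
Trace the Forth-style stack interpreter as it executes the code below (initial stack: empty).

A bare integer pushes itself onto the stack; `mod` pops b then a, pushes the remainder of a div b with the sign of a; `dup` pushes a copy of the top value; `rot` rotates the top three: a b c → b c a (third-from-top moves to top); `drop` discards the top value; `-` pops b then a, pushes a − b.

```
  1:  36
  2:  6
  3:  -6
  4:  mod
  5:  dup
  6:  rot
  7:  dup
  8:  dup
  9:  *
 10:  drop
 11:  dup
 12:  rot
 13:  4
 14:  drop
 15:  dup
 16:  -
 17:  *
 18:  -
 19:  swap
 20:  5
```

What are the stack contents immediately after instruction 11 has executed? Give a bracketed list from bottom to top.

36   -> [36]
6    -> [36, 6]
-6   -> [36, 6, -6]
mod  -> [36, 0]
dup  -> [36, 0, 0]
rot  -> [0, 0, 36]
dup  -> [0, 0, 36, 36]
dup  -> [0, 0, 36, 36, 36]
*    -> [0, 0, 36, 1296]
drop -> [0, 0, 36]
dup  -> [0, 0, 36, 36]

[0, 0, 36, 36]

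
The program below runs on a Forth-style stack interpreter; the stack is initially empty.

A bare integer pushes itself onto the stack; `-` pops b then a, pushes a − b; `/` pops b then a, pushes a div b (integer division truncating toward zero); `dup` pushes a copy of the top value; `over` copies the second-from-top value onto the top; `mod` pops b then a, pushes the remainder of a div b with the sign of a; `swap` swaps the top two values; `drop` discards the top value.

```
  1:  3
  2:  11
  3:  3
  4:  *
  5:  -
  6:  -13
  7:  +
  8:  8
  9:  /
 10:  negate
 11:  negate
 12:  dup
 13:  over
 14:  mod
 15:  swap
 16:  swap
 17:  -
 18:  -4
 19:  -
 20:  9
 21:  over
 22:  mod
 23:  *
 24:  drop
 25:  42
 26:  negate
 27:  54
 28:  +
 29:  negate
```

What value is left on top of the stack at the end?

-12

3      → [3]
11     → [3, 11]
3      → [3, 11, 3]
*      → [3, 33]
-      → [-30]
-13    → [-30, -13]
+      → [-43]
8      → [-43, 8]
/      → [-5]
negate → [5]
negate → [-5]
dup    → [-5, -5]
over   → [-5, -5, -5]
mod    → [-5, 0]
swap   → [0, -5]
swap   → [-5, 0]
-      → [-5]
-4     → [-5, -4]
-      → [-1]
9      → [-1, 9]
over   → [-1, 9, -1]
mod    → [-1, 0]
*      → [0]
drop   → []
42     → [42]
negate → [-42]
54     → [-42, 54]
+      → [12]
negate → [-12]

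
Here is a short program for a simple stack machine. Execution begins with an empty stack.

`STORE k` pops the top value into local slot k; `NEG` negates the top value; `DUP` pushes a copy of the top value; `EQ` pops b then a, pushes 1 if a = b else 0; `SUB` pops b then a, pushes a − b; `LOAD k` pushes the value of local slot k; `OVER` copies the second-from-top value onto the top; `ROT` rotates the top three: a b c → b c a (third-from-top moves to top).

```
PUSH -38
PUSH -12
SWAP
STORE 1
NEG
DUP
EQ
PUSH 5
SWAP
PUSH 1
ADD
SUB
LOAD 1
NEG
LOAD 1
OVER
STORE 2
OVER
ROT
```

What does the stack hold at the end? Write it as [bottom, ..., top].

[3, -38, 38, 38]

PUSH -38 → [-38]
PUSH -12 → [-38, -12]
SWAP     → [-12, -38]
STORE 1  → [-12]
NEG      → [12]
DUP      → [12, 12]
EQ       → [1]
PUSH 5   → [1, 5]
SWAP     → [5, 1]
PUSH 1   → [5, 1, 1]
ADD      → [5, 2]
SUB      → [3]
LOAD 1   → [3, -38]
NEG      → [3, 38]
LOAD 1   → [3, 38, -38]
OVER     → [3, 38, -38, 38]
STORE 2  → [3, 38, -38]
OVER     → [3, 38, -38, 38]
ROT      → [3, -38, 38, 38]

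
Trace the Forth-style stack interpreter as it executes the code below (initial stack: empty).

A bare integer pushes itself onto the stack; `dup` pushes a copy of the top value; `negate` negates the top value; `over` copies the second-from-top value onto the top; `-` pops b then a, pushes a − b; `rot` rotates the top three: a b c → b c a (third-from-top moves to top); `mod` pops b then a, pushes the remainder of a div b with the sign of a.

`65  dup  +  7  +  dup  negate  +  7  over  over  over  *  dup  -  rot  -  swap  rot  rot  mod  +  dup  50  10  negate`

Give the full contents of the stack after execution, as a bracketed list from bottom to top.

65     -> [65]
dup    -> [65, 65]
+      -> [130]
7      -> [130, 7]
+      -> [137]
dup    -> [137, 137]
negate -> [137, -137]
+      -> [0]
7      -> [0, 7]
over   -> [0, 7, 0]
over   -> [0, 7, 0, 7]
over   -> [0, 7, 0, 7, 0]
*      -> [0, 7, 0, 0]
dup    -> [0, 7, 0, 0, 0]
-      -> [0, 7, 0, 0]
rot    -> [0, 0, 0, 7]
-      -> [0, 0, -7]
swap   -> [0, -7, 0]
rot    -> [-7, 0, 0]
rot    -> [0, 0, -7]
mod    -> [0, 0]
+      -> [0]
dup    -> [0, 0]
50     -> [0, 0, 50]
10     -> [0, 0, 50, 10]
negate -> [0, 0, 50, -10]

[0, 0, 50, -10]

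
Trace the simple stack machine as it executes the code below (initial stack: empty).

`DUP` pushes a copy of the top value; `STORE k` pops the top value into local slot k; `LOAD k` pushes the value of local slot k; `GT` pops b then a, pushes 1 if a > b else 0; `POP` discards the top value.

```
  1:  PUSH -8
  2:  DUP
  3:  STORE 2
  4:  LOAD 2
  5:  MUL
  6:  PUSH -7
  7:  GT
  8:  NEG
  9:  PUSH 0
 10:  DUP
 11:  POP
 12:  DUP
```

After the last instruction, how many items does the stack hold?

3

PUSH -8 → [-8]
DUP     → [-8, -8]
STORE 2 → [-8]
LOAD 2  → [-8, -8]
MUL     → [64]
PUSH -7 → [64, -7]
GT      → [1]
NEG     → [-1]
PUSH 0  → [-1, 0]
DUP     → [-1, 0, 0]
POP     → [-1, 0]
DUP     → [-1, 0, 0]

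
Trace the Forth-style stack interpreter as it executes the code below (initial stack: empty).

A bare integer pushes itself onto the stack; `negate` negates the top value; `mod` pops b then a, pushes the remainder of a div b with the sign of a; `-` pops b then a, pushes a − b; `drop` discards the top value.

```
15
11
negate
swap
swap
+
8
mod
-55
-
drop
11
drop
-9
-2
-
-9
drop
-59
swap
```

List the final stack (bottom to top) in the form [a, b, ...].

15     -> 15
11     -> 15 11
negate -> 15 -11
swap   -> -11 15
swap   -> 15 -11
+      -> 4
8      -> 4 8
mod    -> 4
-55    -> 4 -55
-      -> 59
drop   -> (empty)
11     -> 11
drop   -> (empty)
-9     -> -9
-2     -> -9 -2
-      -> -7
-9     -> -7 -9
drop   -> -7
-59    -> -7 -59
swap   -> -59 -7

[-59, -7]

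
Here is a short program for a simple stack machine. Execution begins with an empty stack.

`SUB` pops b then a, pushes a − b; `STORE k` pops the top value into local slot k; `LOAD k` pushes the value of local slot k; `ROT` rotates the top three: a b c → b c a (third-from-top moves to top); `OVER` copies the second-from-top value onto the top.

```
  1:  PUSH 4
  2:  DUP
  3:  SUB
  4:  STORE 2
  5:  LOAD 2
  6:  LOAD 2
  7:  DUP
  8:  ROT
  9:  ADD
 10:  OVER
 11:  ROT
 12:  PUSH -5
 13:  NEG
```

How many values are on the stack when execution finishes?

PUSH 4   4
DUP      4 4
SUB      0
STORE 2  (empty)
LOAD 2   0
LOAD 2   0 0
DUP      0 0 0
ROT      0 0 0
ADD      0 0
OVER     0 0 0
ROT      0 0 0
PUSH -5  0 0 0 -5
NEG      0 0 0 5

4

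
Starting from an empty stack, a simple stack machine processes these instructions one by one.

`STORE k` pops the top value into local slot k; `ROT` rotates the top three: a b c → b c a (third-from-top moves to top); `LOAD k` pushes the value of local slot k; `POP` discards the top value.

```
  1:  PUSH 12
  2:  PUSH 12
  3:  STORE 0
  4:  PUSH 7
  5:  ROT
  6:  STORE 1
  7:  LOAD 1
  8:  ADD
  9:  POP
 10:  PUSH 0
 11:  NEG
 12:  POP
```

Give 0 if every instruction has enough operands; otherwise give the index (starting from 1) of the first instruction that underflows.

PUSH 12 -> [12]
PUSH 12 -> [12, 12]
STORE 0 -> [12]
PUSH 7  -> [12, 7]
ROT  — needs 3 operands, stack has 2 → underflow

5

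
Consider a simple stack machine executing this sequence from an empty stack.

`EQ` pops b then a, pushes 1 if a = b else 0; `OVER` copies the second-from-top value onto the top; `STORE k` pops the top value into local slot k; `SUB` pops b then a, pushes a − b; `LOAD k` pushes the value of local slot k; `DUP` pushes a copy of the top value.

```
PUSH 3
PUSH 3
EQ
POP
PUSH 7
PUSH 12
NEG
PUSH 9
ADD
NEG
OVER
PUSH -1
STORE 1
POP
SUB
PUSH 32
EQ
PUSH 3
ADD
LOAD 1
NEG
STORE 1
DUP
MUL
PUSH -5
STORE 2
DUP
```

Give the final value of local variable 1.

PUSH 3  : [3]
PUSH 3  : [3, 3]
EQ      : [1]
POP     : []
PUSH 7  : [7]
PUSH 12 : [7, 12]
NEG     : [7, -12]
PUSH 9  : [7, -12, 9]
ADD     : [7, -3]
NEG     : [7, 3]
OVER    : [7, 3, 7]
PUSH -1 : [7, 3, 7, -1]
STORE 1 : [7, 3, 7]
POP     : [7, 3]
SUB     : [4]
PUSH 32 : [4, 32]
EQ      : [0]
PUSH 3  : [0, 3]
ADD     : [3]
LOAD 1  : [3, -1]
NEG     : [3, 1]
STORE 1 : [3]
DUP     : [3, 3]
MUL     : [9]
PUSH -5 : [9, -5]
STORE 2 : [9]
DUP     : [9, 9]

1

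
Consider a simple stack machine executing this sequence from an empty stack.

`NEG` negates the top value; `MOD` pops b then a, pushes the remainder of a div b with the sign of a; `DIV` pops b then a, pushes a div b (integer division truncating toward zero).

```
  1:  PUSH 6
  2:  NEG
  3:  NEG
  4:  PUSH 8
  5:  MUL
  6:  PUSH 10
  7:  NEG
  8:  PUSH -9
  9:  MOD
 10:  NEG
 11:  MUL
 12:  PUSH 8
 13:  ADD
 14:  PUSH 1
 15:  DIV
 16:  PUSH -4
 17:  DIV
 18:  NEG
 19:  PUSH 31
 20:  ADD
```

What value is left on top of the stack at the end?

45

PUSH 6  -> 6
NEG     -> -6
NEG     -> 6
PUSH 8  -> 6 8
MUL     -> 48
PUSH 10 -> 48 10
NEG     -> 48 -10
PUSH -9 -> 48 -10 -9
MOD     -> 48 -1
NEG     -> 48 1
MUL     -> 48
PUSH 8  -> 48 8
ADD     -> 56
PUSH 1  -> 56 1
DIV     -> 56
PUSH -4 -> 56 -4
DIV     -> -14
NEG     -> 14
PUSH 31 -> 14 31
ADD     -> 45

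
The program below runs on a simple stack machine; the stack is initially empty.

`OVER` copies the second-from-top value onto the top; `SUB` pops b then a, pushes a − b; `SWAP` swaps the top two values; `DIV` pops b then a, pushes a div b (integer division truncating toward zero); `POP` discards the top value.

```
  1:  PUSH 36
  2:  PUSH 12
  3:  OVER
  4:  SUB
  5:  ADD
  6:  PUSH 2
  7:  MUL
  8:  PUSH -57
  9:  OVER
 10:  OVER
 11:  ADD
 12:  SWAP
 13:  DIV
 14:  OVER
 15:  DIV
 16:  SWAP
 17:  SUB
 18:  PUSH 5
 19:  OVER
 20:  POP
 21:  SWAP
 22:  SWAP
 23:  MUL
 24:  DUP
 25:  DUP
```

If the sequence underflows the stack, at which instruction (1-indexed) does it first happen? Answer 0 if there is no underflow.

PUSH 36   [36]
PUSH 12   [36, 12]
OVER      [36, 12, 36]
SUB       [36, -24]
ADD       [12]
PUSH 2    [12, 2]
MUL       [24]
PUSH -57  [24, -57]
OVER      [24, -57, 24]
OVER      [24, -57, 24, -57]
ADD       [24, -57, -33]
SWAP      [24, -33, -57]
DIV       [24, 0]
OVER      [24, 0, 24]
DIV       [24, 0]
SWAP      [0, 24]
SUB       [-24]
PUSH 5    [-24, 5]
OVER      [-24, 5, -24]
POP       [-24, 5]
SWAP      [5, -24]
SWAP      [-24, 5]
MUL       [-120]
DUP       [-120, -120]
DUP       [-120, -120, -120]

0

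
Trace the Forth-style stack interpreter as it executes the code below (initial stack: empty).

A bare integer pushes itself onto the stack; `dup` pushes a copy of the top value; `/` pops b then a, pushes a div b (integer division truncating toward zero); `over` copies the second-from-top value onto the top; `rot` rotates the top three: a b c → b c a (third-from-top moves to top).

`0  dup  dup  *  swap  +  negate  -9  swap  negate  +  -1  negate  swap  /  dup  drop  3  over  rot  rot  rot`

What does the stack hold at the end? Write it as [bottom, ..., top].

[0, 3, 0]

0      → [0]
dup    → [0, 0]
dup    → [0, 0, 0]
*      → [0, 0]
swap   → [0, 0]
+      → [0]
negate → [0]
-9     → [0, -9]
swap   → [-9, 0]
negate → [-9, 0]
+      → [-9]
-1     → [-9, -1]
negate → [-9, 1]
swap   → [1, -9]
/      → [0]
dup    → [0, 0]
drop   → [0]
3      → [0, 3]
over   → [0, 3, 0]
rot    → [3, 0, 0]
rot    → [0, 0, 3]
rot    → [0, 3, 0]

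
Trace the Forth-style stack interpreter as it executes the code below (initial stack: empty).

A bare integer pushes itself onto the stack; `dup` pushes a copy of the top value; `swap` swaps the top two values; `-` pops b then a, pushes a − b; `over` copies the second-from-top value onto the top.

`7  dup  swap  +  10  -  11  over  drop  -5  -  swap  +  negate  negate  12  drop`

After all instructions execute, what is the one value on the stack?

20

7      → [7]
dup    → [7, 7]
swap   → [7, 7]
+      → [14]
10     → [14, 10]
-      → [4]
11     → [4, 11]
over   → [4, 11, 4]
drop   → [4, 11]
-5     → [4, 11, -5]
-      → [4, 16]
swap   → [16, 4]
+      → [20]
negate → [-20]
negate → [20]
12     → [20, 12]
drop   → [20]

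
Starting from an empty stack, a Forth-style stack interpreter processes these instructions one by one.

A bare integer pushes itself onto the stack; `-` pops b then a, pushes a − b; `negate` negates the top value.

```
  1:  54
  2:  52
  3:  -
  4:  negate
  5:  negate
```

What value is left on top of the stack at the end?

2

54     -> [54]
52     -> [54, 52]
-      -> [2]
negate -> [-2]
negate -> [2]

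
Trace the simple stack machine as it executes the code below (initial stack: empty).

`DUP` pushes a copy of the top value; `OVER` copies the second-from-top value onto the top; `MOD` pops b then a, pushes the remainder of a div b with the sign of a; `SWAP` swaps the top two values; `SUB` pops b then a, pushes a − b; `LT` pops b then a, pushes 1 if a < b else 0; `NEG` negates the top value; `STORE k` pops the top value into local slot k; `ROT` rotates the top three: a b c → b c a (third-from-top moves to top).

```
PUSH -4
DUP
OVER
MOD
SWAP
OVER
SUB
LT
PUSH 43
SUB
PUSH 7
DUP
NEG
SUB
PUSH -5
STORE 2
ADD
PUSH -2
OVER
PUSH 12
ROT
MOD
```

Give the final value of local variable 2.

PUSH -4  [-4]
DUP      [-4, -4]
OVER     [-4, -4, -4]
MOD      [-4, 0]
SWAP     [0, -4]
OVER     [0, -4, 0]
SUB      [0, -4]
LT       [0]
PUSH 43  [0, 43]
SUB      [-43]
PUSH 7   [-43, 7]
DUP      [-43, 7, 7]
NEG      [-43, 7, -7]
SUB      [-43, 14]
PUSH -5  [-43, 14, -5]
STORE 2  [-43, 14]
ADD      [-29]
PUSH -2  [-29, -2]
OVER     [-29, -2, -29]
PUSH 12  [-29, -2, -29, 12]
ROT      [-29, -29, 12, -2]
MOD      [-29, -29, 0]

-5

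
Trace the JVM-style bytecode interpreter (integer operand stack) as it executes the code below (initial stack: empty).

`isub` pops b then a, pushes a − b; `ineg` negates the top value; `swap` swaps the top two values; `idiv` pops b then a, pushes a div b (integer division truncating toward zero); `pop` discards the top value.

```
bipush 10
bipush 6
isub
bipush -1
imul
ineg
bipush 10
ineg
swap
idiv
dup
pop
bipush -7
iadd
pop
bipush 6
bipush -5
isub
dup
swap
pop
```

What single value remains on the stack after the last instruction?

11

bipush 10 -> 10
bipush 6  -> 10 6
isub      -> 4
bipush -1 -> 4 -1
imul      -> -4
ineg      -> 4
bipush 10 -> 4 10
ineg      -> 4 -10
swap      -> -10 4
idiv      -> -2
dup       -> -2 -2
pop       -> -2
bipush -7 -> -2 -7
iadd      -> -9
pop       -> (empty)
bipush 6  -> 6
bipush -5 -> 6 -5
isub      -> 11
dup       -> 11 11
swap      -> 11 11
pop       -> 11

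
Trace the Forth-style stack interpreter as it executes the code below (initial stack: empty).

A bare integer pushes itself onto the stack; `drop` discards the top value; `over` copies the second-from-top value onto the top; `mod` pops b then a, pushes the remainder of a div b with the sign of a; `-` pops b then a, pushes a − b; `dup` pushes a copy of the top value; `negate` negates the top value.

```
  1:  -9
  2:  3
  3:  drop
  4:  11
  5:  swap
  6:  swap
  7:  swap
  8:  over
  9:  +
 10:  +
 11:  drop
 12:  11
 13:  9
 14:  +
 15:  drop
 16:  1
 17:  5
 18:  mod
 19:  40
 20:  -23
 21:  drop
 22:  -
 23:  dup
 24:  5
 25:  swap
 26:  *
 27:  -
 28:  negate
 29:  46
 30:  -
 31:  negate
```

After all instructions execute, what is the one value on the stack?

202

-9      [-9]
3       [-9, 3]
drop    [-9]
11      [-9, 11]
swap    [11, -9]
swap    [-9, 11]
swap    [11, -9]
over    [11, -9, 11]
+       [11, 2]
+       [13]
drop    []
11      [11]
9       [11, 9]
+       [20]
drop    []
1       [1]
5       [1, 5]
mod     [1]
40      [1, 40]
-23     [1, 40, -23]
drop    [1, 40]
-       [-39]
dup     [-39, -39]
5       [-39, -39, 5]
swap    [-39, 5, -39]
*       [-39, -195]
-       [156]
negate  [-156]
46      [-156, 46]
-       [-202]
negate  [202]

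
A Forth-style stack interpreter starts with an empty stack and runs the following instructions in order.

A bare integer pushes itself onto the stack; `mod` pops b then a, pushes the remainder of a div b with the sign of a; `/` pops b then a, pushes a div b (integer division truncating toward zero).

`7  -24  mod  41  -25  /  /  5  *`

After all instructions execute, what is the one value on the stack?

-35

7   → 7
-24 → 7 -24
mod → 7
41  → 7 41
-25 → 7 41 -25
/   → 7 -1
/   → -7
5   → -7 5
*   → -35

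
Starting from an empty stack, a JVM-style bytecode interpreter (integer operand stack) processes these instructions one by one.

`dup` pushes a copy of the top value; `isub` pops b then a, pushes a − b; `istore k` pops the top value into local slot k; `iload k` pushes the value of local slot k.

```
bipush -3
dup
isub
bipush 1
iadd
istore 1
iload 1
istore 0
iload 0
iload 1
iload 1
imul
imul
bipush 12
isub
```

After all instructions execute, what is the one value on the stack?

-11

bipush -3  [-3]
dup        [-3, -3]
isub       [0]
bipush 1   [0, 1]
iadd       [1]
istore 1   []
iload 1    [1]
istore 0   []
iload 0    [1]
iload 1    [1, 1]
iload 1    [1, 1, 1]
imul       [1, 1]
imul       [1]
bipush 12  [1, 12]
isub       [-11]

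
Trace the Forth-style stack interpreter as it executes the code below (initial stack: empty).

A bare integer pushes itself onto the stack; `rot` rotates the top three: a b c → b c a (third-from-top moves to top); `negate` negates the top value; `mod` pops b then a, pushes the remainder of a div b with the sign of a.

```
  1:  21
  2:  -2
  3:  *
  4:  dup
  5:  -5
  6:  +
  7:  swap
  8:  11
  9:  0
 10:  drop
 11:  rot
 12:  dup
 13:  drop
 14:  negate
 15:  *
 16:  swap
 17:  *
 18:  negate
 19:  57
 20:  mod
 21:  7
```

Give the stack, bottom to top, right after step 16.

21     → [21]
-2     → [21, -2]
*      → [-42]
dup    → [-42, -42]
-5     → [-42, -42, -5]
+      → [-42, -47]
swap   → [-47, -42]
11     → [-47, -42, 11]
0      → [-47, -42, 11, 0]
drop   → [-47, -42, 11]
rot    → [-42, 11, -47]
dup    → [-42, 11, -47, -47]
drop   → [-42, 11, -47]
negate → [-42, 11, 47]
*      → [-42, 517]
swap   → [517, -42]

[517, -42]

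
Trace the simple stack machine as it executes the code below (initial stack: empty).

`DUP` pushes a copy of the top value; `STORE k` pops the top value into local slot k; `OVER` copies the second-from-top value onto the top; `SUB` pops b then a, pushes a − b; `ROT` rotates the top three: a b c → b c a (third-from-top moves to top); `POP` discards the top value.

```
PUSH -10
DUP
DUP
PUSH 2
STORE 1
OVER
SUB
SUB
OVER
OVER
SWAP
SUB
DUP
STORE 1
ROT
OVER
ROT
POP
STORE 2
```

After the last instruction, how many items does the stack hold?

PUSH -10 -> -10
DUP      -> -10 -10
DUP      -> -10 -10 -10
PUSH 2   -> -10 -10 -10 2
STORE 1  -> -10 -10 -10
OVER     -> -10 -10 -10 -10
SUB      -> -10 -10 0
SUB      -> -10 -10
OVER     -> -10 -10 -10
OVER     -> -10 -10 -10 -10
SWAP     -> -10 -10 -10 -10
SUB      -> -10 -10 0
DUP      -> -10 -10 0 0
STORE 1  -> -10 -10 0
ROT      -> -10 0 -10
OVER     -> -10 0 -10 0
ROT      -> -10 -10 0 0
POP      -> -10 -10 0
STORE 2  -> -10 -10

2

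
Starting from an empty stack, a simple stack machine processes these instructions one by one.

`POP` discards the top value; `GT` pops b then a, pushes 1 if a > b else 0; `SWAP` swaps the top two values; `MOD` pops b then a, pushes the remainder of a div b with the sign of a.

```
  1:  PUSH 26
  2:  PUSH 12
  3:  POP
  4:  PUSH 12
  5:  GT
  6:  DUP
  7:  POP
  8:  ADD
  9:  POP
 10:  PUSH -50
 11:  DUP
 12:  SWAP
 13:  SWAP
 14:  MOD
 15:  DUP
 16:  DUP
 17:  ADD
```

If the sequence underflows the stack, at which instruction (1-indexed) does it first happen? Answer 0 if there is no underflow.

PUSH 26 : [26]
PUSH 12 : [26, 12]
POP     : [26]
PUSH 12 : [26, 12]
GT      : [1]
DUP     : [1, 1]
POP     : [1]
ADD  — needs 2 operands, stack has 1 → underflow

8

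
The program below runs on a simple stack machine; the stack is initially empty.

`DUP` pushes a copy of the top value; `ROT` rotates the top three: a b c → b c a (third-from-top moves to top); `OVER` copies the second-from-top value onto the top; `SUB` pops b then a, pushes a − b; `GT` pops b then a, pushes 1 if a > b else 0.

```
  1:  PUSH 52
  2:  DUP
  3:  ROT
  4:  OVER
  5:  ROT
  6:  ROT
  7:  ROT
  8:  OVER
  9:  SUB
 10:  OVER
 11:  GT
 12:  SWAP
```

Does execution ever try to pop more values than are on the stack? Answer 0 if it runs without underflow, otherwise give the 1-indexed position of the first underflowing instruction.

PUSH 52 : 52
DUP     : 52 52
ROT  — needs 3 operands, stack has 2 → underflow

3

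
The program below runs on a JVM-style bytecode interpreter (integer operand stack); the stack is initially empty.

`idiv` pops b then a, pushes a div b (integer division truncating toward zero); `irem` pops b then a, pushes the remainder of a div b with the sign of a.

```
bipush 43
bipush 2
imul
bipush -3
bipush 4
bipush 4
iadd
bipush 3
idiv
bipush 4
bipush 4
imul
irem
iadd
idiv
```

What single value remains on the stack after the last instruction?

-86

bipush 43 → 43
bipush 2  → 43 2
imul      → 86
bipush -3 → 86 -3
bipush 4  → 86 -3 4
bipush 4  → 86 -3 4 4
iadd      → 86 -3 8
bipush 3  → 86 -3 8 3
idiv      → 86 -3 2
bipush 4  → 86 -3 2 4
bipush 4  → 86 -3 2 4 4
imul      → 86 -3 2 16
irem      → 86 -3 2
iadd      → 86 -1
idiv      → -86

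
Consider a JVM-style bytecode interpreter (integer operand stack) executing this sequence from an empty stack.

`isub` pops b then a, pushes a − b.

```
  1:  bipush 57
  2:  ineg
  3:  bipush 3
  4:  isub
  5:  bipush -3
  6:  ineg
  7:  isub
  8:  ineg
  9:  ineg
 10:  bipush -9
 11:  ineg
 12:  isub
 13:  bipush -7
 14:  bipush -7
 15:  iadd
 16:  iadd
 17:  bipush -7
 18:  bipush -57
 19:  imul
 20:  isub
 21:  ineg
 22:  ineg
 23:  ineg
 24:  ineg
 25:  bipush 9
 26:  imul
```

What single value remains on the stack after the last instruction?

bipush 57  : [57]
ineg       : [-57]
bipush 3   : [-57, 3]
isub       : [-60]
bipush -3  : [-60, -3]
ineg       : [-60, 3]
isub       : [-63]
ineg       : [63]
ineg       : [-63]
bipush -9  : [-63, -9]
ineg       : [-63, 9]
isub       : [-72]
bipush -7  : [-72, -7]
bipush -7  : [-72, -7, -7]
iadd       : [-72, -14]
iadd       : [-86]
bipush -7  : [-86, -7]
bipush -57 : [-86, -7, -57]
imul       : [-86, 399]
isub       : [-485]
ineg       : [485]
ineg       : [-485]
ineg       : [485]
ineg       : [-485]
bipush 9   : [-485, 9]
imul       : [-4365]

-4365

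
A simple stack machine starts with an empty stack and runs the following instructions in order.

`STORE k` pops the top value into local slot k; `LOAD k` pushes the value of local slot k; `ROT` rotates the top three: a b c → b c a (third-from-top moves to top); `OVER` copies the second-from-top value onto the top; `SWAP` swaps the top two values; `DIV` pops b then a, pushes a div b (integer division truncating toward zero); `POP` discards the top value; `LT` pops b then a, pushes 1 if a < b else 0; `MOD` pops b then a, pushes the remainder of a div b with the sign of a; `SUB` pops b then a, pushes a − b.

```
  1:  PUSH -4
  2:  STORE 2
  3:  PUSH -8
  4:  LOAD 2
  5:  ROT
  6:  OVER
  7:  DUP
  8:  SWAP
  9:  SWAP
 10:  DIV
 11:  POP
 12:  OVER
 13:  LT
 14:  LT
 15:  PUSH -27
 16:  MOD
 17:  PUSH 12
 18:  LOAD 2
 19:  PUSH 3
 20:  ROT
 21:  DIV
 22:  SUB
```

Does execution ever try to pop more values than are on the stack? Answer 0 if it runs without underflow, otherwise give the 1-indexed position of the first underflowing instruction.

5

PUSH -4  -4
STORE 2  (empty)
PUSH -8  -8
LOAD 2   -8 -4
ROT  — needs 3 operands, stack has 2 → underflow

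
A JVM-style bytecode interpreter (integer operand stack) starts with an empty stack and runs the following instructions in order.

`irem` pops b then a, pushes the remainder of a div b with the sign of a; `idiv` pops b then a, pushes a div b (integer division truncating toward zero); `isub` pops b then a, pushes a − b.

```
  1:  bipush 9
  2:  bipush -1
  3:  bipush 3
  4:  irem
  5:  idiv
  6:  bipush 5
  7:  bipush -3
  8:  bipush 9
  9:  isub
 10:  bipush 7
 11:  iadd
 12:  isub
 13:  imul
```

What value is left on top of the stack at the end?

-90

bipush 9  → [9]
bipush -1 → [9, -1]
bipush 3  → [9, -1, 3]
irem      → [9, -1]
idiv      → [-9]
bipush 5  → [-9, 5]
bipush -3 → [-9, 5, -3]
bipush 9  → [-9, 5, -3, 9]
isub      → [-9, 5, -12]
bipush 7  → [-9, 5, -12, 7]
iadd      → [-9, 5, -5]
isub      → [-9, 10]
imul      → [-90]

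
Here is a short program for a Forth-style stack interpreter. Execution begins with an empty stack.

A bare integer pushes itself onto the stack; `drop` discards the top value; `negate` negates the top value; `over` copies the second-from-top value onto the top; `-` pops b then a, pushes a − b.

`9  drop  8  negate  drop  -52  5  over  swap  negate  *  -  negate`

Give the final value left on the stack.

312

9      → 9
drop   → (empty)
8      → 8
negate → -8
drop   → (empty)
-52    → -52
5      → -52 5
over   → -52 5 -52
swap   → -52 -52 5
negate → -52 -52 -5
*      → -52 260
-      → -312
negate → 312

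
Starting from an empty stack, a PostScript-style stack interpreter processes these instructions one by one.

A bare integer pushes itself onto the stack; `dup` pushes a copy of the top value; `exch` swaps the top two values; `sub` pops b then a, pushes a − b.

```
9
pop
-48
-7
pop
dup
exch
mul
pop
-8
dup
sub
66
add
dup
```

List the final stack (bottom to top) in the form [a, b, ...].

9    → [9]
pop  → []
-48  → [-48]
-7   → [-48, -7]
pop  → [-48]
dup  → [-48, -48]
exch → [-48, -48]
mul  → [2304]
pop  → []
-8   → [-8]
dup  → [-8, -8]
sub  → [0]
66   → [0, 66]
add  → [66]
dup  → [66, 66]

[66, 66]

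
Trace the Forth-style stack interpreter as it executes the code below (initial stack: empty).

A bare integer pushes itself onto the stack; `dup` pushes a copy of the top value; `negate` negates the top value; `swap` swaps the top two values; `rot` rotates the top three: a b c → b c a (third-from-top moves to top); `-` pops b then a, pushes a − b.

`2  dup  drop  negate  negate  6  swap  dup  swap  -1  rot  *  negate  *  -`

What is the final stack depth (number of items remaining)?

2      : [2]
dup    : [2, 2]
drop   : [2]
negate : [-2]
negate : [2]
6      : [2, 6]
swap   : [6, 2]
dup    : [6, 2, 2]
swap   : [6, 2, 2]
-1     : [6, 2, 2, -1]
rot    : [6, 2, -1, 2]
*      : [6, 2, -2]
negate : [6, 2, 2]
*      : [6, 4]
-      : [2]

1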